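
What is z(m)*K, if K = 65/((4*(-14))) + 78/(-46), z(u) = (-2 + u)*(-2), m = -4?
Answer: -11037/322 ≈ -34.276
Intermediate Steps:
z(u) = 4 - 2*u
K = -3679/1288 (K = 65/(-56) + 78*(-1/46) = 65*(-1/56) - 39/23 = -65/56 - 39/23 = -3679/1288 ≈ -2.8564)
z(m)*K = (4 - 2*(-4))*(-3679/1288) = (4 + 8)*(-3679/1288) = 12*(-3679/1288) = -11037/322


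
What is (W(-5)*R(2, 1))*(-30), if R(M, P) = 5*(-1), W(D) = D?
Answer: -750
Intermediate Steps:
R(M, P) = -5
(W(-5)*R(2, 1))*(-30) = -5*(-5)*(-30) = 25*(-30) = -750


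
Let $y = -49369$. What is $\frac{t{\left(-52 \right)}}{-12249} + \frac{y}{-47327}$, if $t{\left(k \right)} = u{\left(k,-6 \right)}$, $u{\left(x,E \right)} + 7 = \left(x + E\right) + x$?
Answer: $\frac{67806460}{64412047} \approx 1.0527$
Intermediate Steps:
$u{\left(x,E \right)} = -7 + E + 2 x$ ($u{\left(x,E \right)} = -7 + \left(\left(x + E\right) + x\right) = -7 + \left(\left(E + x\right) + x\right) = -7 + \left(E + 2 x\right) = -7 + E + 2 x$)
$t{\left(k \right)} = -13 + 2 k$ ($t{\left(k \right)} = -7 - 6 + 2 k = -13 + 2 k$)
$\frac{t{\left(-52 \right)}}{-12249} + \frac{y}{-47327} = \frac{-13 + 2 \left(-52\right)}{-12249} - \frac{49369}{-47327} = \left(-13 - 104\right) \left(- \frac{1}{12249}\right) - - \frac{49369}{47327} = \left(-117\right) \left(- \frac{1}{12249}\right) + \frac{49369}{47327} = \frac{13}{1361} + \frac{49369}{47327} = \frac{67806460}{64412047}$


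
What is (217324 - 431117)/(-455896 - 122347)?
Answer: 213793/578243 ≈ 0.36973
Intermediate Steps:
(217324 - 431117)/(-455896 - 122347) = -213793/(-578243) = -213793*(-1/578243) = 213793/578243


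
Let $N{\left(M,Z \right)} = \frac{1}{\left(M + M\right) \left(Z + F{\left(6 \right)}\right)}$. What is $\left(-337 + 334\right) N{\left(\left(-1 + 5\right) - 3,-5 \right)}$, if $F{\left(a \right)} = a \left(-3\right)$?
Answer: $\frac{3}{46} \approx 0.065217$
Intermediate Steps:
$F{\left(a \right)} = - 3 a$
$N{\left(M,Z \right)} = \frac{1}{2 M \left(-18 + Z\right)}$ ($N{\left(M,Z \right)} = \frac{1}{\left(M + M\right) \left(Z - 18\right)} = \frac{1}{2 M \left(Z - 18\right)} = \frac{1}{2 M \left(-18 + Z\right)}$)
$\left(-337 + 334\right) N{\left(\left(-1 + 5\right) - 3,-5 \right)} = \left(-337 + 334\right) \frac{1}{2 \left(\left(-1 + 5\right) - 3\right) \left(-18 - 5\right)} = - 3 \frac{1}{2 \left(4 - 3\right) \left(-23\right)} = - 3 \cdot \frac{1}{2} \cdot 1^{-1} \left(- \frac{1}{23}\right) = - 3 \cdot \frac{1}{2} \cdot 1 \left(- \frac{1}{23}\right) = \left(-3\right) \left(- \frac{1}{46}\right) = \frac{3}{46}$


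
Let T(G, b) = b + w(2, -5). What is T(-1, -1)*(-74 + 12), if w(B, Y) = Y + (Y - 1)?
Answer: 744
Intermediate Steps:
w(B, Y) = -1 + 2*Y (w(B, Y) = Y + (-1 + Y) = -1 + 2*Y)
T(G, b) = -11 + b (T(G, b) = b + (-1 + 2*(-5)) = b + (-1 - 10) = b - 11 = -11 + b)
T(-1, -1)*(-74 + 12) = (-11 - 1)*(-74 + 12) = -12*(-62) = 744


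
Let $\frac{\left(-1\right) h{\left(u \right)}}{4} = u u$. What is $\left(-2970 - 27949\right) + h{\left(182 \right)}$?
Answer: $-163415$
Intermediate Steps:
$h{\left(u \right)} = - 4 u^{2}$ ($h{\left(u \right)} = - 4 u u = - 4 u^{2}$)
$\left(-2970 - 27949\right) + h{\left(182 \right)} = \left(-2970 - 27949\right) - 4 \cdot 182^{2} = -30919 - 132496 = -163415$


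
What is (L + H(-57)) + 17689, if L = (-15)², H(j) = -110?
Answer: 17804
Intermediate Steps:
L = 225
(L + H(-57)) + 17689 = (225 - 110) + 17689 = 115 + 17689 = 17804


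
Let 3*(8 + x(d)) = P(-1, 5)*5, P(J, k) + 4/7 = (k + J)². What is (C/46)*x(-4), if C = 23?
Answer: 62/7 ≈ 8.8571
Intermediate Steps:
P(J, k) = -4/7 + (J + k)² (P(J, k) = -4/7 + (k + J)² = -4/7 + (J + k)²)
x(d) = 124/7 (x(d) = -8 + ((-4/7 + (-1 + 5)²)*5)/3 = -8 + ((-4/7 + 4²)*5)/3 = -8 + ((-4/7 + 16)*5)/3 = -8 + ((108/7)*5)/3 = -8 + (⅓)*(540/7) = -8 + 180/7 = 124/7)
(C/46)*x(-4) = (23/46)*(124/7) = (23*(1/46))*(124/7) = (½)*(124/7) = 62/7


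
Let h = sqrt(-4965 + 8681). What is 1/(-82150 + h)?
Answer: -41075/3374309392 - sqrt(929)/3374309392 ≈ -1.2182e-5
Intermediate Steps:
h = 2*sqrt(929) (h = sqrt(3716) = 2*sqrt(929) ≈ 60.959)
1/(-82150 + h) = 1/(-82150 + 2*sqrt(929))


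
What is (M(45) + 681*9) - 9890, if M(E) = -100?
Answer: -3861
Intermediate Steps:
(M(45) + 681*9) - 9890 = (-100 + 681*9) - 9890 = (-100 + 6129) - 9890 = 6029 - 9890 = -3861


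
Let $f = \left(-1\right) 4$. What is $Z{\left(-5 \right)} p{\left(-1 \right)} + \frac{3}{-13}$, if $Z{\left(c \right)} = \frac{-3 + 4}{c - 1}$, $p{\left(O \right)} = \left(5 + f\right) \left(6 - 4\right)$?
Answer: $- \frac{22}{39} \approx -0.5641$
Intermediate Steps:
$f = -4$
$p{\left(O \right)} = 2$ ($p{\left(O \right)} = \left(5 - 4\right) \left(6 - 4\right) = 1 \cdot 2 = 2$)
$Z{\left(c \right)} = \frac{1}{-1 + c}$ ($Z{\left(c \right)} = 1 \frac{1}{-1 + c} = \frac{1}{-1 + c}$)
$Z{\left(-5 \right)} p{\left(-1 \right)} + \frac{3}{-13} = \frac{1}{-1 - 5} \cdot 2 + \frac{3}{-13} = \frac{1}{-6} \cdot 2 + 3 \left(- \frac{1}{13}\right) = \left(- \frac{1}{6}\right) 2 - \frac{3}{13} = - \frac{1}{3} - \frac{3}{13} = - \frac{22}{39}$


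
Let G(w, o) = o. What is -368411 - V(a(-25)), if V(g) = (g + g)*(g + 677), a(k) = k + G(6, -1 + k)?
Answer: -304559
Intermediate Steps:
a(k) = -1 + 2*k (a(k) = k + (-1 + k) = -1 + 2*k)
V(g) = 2*g*(677 + g) (V(g) = (2*g)*(677 + g) = 2*g*(677 + g))
-368411 - V(a(-25)) = -368411 - 2*(-1 + 2*(-25))*(677 + (-1 + 2*(-25))) = -368411 - 2*(-1 - 50)*(677 + (-1 - 50)) = -368411 - 2*(-51)*(677 - 51) = -368411 - 2*(-51)*626 = -368411 - 1*(-63852) = -368411 + 63852 = -304559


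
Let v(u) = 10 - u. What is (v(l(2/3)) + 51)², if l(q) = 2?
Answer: 3481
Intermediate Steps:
(v(l(2/3)) + 51)² = ((10 - 1*2) + 51)² = ((10 - 2) + 51)² = (8 + 51)² = 59² = 3481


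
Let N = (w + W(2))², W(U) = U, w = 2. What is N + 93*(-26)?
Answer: -2402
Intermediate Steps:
N = 16 (N = (2 + 2)² = 4² = 16)
N + 93*(-26) = 16 + 93*(-26) = 16 - 2418 = -2402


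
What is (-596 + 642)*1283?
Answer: 59018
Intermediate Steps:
(-596 + 642)*1283 = 46*1283 = 59018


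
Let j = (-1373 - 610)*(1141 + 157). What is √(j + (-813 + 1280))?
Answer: I*√2573467 ≈ 1604.2*I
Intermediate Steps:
j = -2573934 (j = -1983*1298 = -2573934)
√(j + (-813 + 1280)) = √(-2573934 + (-813 + 1280)) = √(-2573934 + 467) = √(-2573467) = I*√2573467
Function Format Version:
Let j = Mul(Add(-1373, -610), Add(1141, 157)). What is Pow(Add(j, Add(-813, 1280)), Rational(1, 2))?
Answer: Mul(I, Pow(2573467, Rational(1, 2))) ≈ Mul(1604.2, I)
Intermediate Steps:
j = -2573934 (j = Mul(-1983, 1298) = -2573934)
Pow(Add(j, Add(-813, 1280)), Rational(1, 2)) = Pow(Add(-2573934, Add(-813, 1280)), Rational(1, 2)) = Pow(Add(-2573934, 467), Rational(1, 2)) = Pow(-2573467, Rational(1, 2)) = Mul(I, Pow(2573467, Rational(1, 2)))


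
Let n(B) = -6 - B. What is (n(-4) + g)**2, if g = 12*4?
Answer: 2116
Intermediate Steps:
g = 48
(n(-4) + g)**2 = ((-6 - 1*(-4)) + 48)**2 = ((-6 + 4) + 48)**2 = (-2 + 48)**2 = 46**2 = 2116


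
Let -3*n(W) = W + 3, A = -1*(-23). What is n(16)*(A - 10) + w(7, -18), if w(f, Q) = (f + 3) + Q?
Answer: -271/3 ≈ -90.333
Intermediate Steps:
w(f, Q) = 3 + Q + f (w(f, Q) = (3 + f) + Q = 3 + Q + f)
A = 23
n(W) = -1 - W/3 (n(W) = -(W + 3)/3 = -(3 + W)/3 = -1 - W/3)
n(16)*(A - 10) + w(7, -18) = (-1 - 1/3*16)*(23 - 10) + (3 - 18 + 7) = (-1 - 16/3)*13 - 8 = -19/3*13 - 8 = -247/3 - 8 = -271/3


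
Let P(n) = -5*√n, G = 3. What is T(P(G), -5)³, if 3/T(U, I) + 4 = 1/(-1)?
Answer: -27/125 ≈ -0.21600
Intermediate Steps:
T(U, I) = -⅗ (T(U, I) = 3/(-4 + 1/(-1)) = 3/(-4 - 1) = 3/(-5) = 3*(-⅕) = -⅗)
T(P(G), -5)³ = (-⅗)³ = -27/125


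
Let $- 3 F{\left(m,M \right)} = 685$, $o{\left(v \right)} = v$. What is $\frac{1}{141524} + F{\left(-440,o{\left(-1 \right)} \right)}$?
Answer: $- \frac{96943937}{424572} \approx -228.33$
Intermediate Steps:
$F{\left(m,M \right)} = - \frac{685}{3}$ ($F{\left(m,M \right)} = \left(- \frac{1}{3}\right) 685 = - \frac{685}{3}$)
$\frac{1}{141524} + F{\left(-440,o{\left(-1 \right)} \right)} = \frac{1}{141524} - \frac{685}{3} = - \frac{96943937}{424572}$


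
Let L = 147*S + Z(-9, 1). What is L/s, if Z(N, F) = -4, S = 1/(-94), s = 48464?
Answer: -523/4555616 ≈ -0.00011480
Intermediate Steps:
S = -1/94 ≈ -0.010638
L = -523/94 (L = 147*(-1/94) - 4 = -147/94 - 4 = -523/94 ≈ -5.5638)
L/s = -523/94/48464 = -523/94*1/48464 = -523/4555616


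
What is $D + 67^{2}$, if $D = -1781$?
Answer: $2708$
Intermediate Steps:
$D + 67^{2} = -1781 + 67^{2} = -1781 + 4489 = 2708$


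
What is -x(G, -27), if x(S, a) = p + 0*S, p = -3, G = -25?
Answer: 3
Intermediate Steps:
x(S, a) = -3 (x(S, a) = -3 + 0*S = -3 + 0 = -3)
-x(G, -27) = -1*(-3) = 3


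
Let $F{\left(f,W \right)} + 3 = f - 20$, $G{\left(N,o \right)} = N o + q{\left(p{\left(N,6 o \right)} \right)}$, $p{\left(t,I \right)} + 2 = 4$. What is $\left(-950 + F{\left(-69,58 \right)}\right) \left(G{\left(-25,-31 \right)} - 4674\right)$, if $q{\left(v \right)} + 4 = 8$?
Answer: $4058590$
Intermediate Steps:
$p{\left(t,I \right)} = 2$ ($p{\left(t,I \right)} = -2 + 4 = 2$)
$q{\left(v \right)} = 4$ ($q{\left(v \right)} = -4 + 8 = 4$)
$G{\left(N,o \right)} = 4 + N o$ ($G{\left(N,o \right)} = N o + 4 = 4 + N o$)
$F{\left(f,W \right)} = -23 + f$ ($F{\left(f,W \right)} = -3 + \left(f - 20\right) = -3 + \left(-20 + f\right) = -23 + f$)
$\left(-950 + F{\left(-69,58 \right)}\right) \left(G{\left(-25,-31 \right)} - 4674\right) = \left(-950 - 92\right) \left(\left(4 - -775\right) - 4674\right) = \left(-950 - 92\right) \left(\left(4 + 775\right) - 4674\right) = - 1042 \left(779 - 4674\right) = \left(-1042\right) \left(-3895\right) = 4058590$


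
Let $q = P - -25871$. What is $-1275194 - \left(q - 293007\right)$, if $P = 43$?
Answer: $-1008101$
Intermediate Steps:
$q = 25914$ ($q = 43 - -25871 = 43 + 25871 = 25914$)
$-1275194 - \left(q - 293007\right) = -1275194 - \left(25914 - 293007\right) = -1275194 - -267093 = -1275194 + 267093 = -1008101$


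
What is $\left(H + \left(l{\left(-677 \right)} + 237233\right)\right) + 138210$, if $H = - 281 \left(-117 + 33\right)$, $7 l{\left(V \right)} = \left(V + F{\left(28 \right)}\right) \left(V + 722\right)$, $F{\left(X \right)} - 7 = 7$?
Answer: $\frac{2763494}{7} \approx 3.9479 \cdot 10^{5}$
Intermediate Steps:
$F{\left(X \right)} = 14$ ($F{\left(X \right)} = 7 + 7 = 14$)
$l{\left(V \right)} = \frac{\left(14 + V\right) \left(722 + V\right)}{7}$ ($l{\left(V \right)} = \frac{\left(V + 14\right) \left(V + 722\right)}{7} = \frac{\left(14 + V\right) \left(722 + V\right)}{7}$)
$H = 23604$ ($H = \left(-281\right) \left(-84\right) = 23604$)
$\left(H + \left(l{\left(-677 \right)} + 237233\right)\right) + 138210 = \left(23604 + \left(\left(1444 + \frac{\left(-677\right)^{2}}{7} + \frac{736}{7} \left(-677\right)\right) + 237233\right)\right) + 138210 = \left(23604 + \left(\left(1444 + \frac{1}{7} \cdot 458329 - \frac{498272}{7}\right) + 237233\right)\right) + 138210 = \left(23604 + \left(\left(1444 + \frac{458329}{7} - \frac{498272}{7}\right) + 237233\right)\right) + 138210 = \left(23604 + \left(- \frac{29835}{7} + 237233\right)\right) + 138210 = \left(23604 + \frac{1630796}{7}\right) + 138210 = \frac{1796024}{7} + 138210 = \frac{2763494}{7}$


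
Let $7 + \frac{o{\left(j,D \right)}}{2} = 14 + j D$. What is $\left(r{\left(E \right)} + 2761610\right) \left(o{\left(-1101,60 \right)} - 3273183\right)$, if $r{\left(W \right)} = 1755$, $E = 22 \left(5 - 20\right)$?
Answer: $-9410056437485$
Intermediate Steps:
$E = -330$ ($E = 22 \left(-15\right) = -330$)
$o{\left(j,D \right)} = 14 + 2 D j$ ($o{\left(j,D \right)} = -14 + 2 \left(14 + j D\right) = -14 + 2 \left(14 + D j\right) = -14 + \left(28 + 2 D j\right) = 14 + 2 D j$)
$\left(r{\left(E \right)} + 2761610\right) \left(o{\left(-1101,60 \right)} - 3273183\right) = \left(1755 + 2761610\right) \left(\left(14 + 2 \cdot 60 \left(-1101\right)\right) - 3273183\right) = 2763365 \left(\left(14 - 132120\right) - 3273183\right) = 2763365 \left(-132106 - 3273183\right) = 2763365 \left(-3405289\right) = -9410056437485$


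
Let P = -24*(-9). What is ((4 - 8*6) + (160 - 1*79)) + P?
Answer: 253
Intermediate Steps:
P = 216
((4 - 8*6) + (160 - 1*79)) + P = ((4 - 8*6) + (160 - 1*79)) + 216 = ((4 - 48) + (160 - 79)) + 216 = (-44 + 81) + 216 = 37 + 216 = 253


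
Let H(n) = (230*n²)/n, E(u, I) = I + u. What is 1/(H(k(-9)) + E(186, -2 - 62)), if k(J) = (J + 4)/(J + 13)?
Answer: -2/331 ≈ -0.0060423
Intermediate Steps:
k(J) = (4 + J)/(13 + J)
H(n) = 230*n
1/(H(k(-9)) + E(186, -2 - 62)) = 1/(230*((4 - 9)/(13 - 9)) + ((-2 - 62) + 186)) = 1/(230*(-5/4) + (-64 + 186)) = 1/(230*((¼)*(-5)) + 122) = 1/(230*(-5/4) + 122) = 1/(-575/2 + 122) = 1/(-331/2) = -2/331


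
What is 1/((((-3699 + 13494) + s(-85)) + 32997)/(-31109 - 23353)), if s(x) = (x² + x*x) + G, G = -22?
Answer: -27231/28610 ≈ -0.95180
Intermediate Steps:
s(x) = -22 + 2*x² (s(x) = (x² + x*x) - 22 = (x² + x²) - 22 = 2*x² - 22 = -22 + 2*x²)
1/((((-3699 + 13494) + s(-85)) + 32997)/(-31109 - 23353)) = 1/((((-3699 + 13494) + (-22 + 2*(-85)²)) + 32997)/(-31109 - 23353)) = 1/(((9795 + (-22 + 2*7225)) + 32997)/(-54462)) = 1/(((9795 + (-22 + 14450)) + 32997)*(-1/54462)) = 1/(((9795 + 14428) + 32997)*(-1/54462)) = 1/((24223 + 32997)*(-1/54462)) = 1/(57220*(-1/54462)) = 1/(-28610/27231) = -27231/28610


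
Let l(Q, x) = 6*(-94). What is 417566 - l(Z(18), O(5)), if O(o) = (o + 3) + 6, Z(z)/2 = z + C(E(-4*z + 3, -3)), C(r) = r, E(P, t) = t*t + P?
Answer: 418130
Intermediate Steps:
E(P, t) = P + t² (E(P, t) = t² + P = P + t²)
Z(z) = 24 - 6*z (Z(z) = 2*(z + ((-4*z + 3) + (-3)²)) = 2*(z + ((3 - 4*z) + 9)) = 2*(z + (12 - 4*z)) = 2*(12 - 3*z) = 24 - 6*z)
O(o) = 9 + o (O(o) = (3 + o) + 6 = 9 + o)
l(Q, x) = -564
417566 - l(Z(18), O(5)) = 417566 - 1*(-564) = 417566 + 564 = 418130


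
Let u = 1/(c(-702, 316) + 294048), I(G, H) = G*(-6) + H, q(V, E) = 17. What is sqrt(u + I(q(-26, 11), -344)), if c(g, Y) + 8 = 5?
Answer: I*sqrt(38562257769105)/294045 ≈ 21.119*I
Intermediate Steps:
c(g, Y) = -3 (c(g, Y) = -8 + 5 = -3)
I(G, H) = H - 6*G (I(G, H) = -6*G + H = H - 6*G)
u = 1/294045 (u = 1/(-3 + 294048) = 1/294045 ≈ 3.4008e-6)
sqrt(u + I(q(-26, 11), -344)) = sqrt(1/294045 + (-344 - 6*17)) = sqrt(1/294045 + (-344 - 102)) = sqrt(1/294045 - 446) = sqrt(-131144069/294045) = I*sqrt(38562257769105)/294045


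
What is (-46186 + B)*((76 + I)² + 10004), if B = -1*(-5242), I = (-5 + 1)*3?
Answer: -577310400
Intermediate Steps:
I = -12 (I = -4*3 = -12)
B = 5242
(-46186 + B)*((76 + I)² + 10004) = (-46186 + 5242)*((76 - 12)² + 10004) = -40944*(64² + 10004) = -40944*(4096 + 10004) = -40944*14100 = -577310400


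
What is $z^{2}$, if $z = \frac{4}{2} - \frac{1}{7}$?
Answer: $\frac{169}{49} \approx 3.449$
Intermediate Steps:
$z = \frac{13}{7}$ ($z = 4 \cdot \frac{1}{2} - \frac{1}{7} = 2 - \frac{1}{7} = \frac{13}{7} \approx 1.8571$)
$z^{2} = \left(\frac{13}{7}\right)^{2} = \frac{169}{49}$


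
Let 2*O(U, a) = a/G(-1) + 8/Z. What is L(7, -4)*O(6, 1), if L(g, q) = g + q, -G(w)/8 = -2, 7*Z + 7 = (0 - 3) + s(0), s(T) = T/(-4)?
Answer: -1329/160 ≈ -8.3062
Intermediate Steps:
s(T) = -T/4 (s(T) = T*(-1/4) = -T/4)
Z = -10/7 (Z = -1 + ((0 - 3) - 1/4*0)/7 = -1 + (-3 + 0)/7 = -1 + (1/7)*(-3) = -1 - 3/7 = -10/7 ≈ -1.4286)
G(w) = 16 (G(w) = -8*(-2) = 16)
O(U, a) = -14/5 + a/32 (O(U, a) = (a/16 + 8/(-10/7))/2 = (a*(1/16) + 8*(-7/10))/2 = (a/16 - 28/5)/2 = (-28/5 + a/16)/2 = -14/5 + a/32)
L(7, -4)*O(6, 1) = (7 - 4)*(-14/5 + (1/32)*1) = 3*(-14/5 + 1/32) = 3*(-443/160) = -1329/160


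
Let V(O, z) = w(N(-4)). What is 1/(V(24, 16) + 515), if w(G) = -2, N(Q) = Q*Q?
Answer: 1/513 ≈ 0.0019493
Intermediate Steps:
N(Q) = Q**2
V(O, z) = -2
1/(V(24, 16) + 515) = 1/(-2 + 515) = 1/513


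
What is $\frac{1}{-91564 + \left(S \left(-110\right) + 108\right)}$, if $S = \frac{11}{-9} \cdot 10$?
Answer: $- \frac{9}{811004} \approx -1.1097 \cdot 10^{-5}$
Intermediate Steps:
$S = - \frac{110}{9}$ ($S = 11 \left(- \frac{1}{9}\right) 10 = \left(- \frac{11}{9}\right) 10 = - \frac{110}{9} \approx -12.222$)
$\frac{1}{-91564 + \left(S \left(-110\right) + 108\right)} = \frac{1}{-91564 + \left(\left(- \frac{110}{9}\right) \left(-110\right) + 108\right)} = \frac{1}{-91564 + \left(\frac{12100}{9} + 108\right)} = \frac{1}{-91564 + \frac{13072}{9}} = \frac{1}{- \frac{811004}{9}} = - \frac{9}{811004}$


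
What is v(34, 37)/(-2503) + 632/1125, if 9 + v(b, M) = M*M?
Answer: 51896/2815875 ≈ 0.018430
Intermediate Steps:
v(b, M) = -9 + M² (v(b, M) = -9 + M*M = -9 + M²)
v(34, 37)/(-2503) + 632/1125 = (-9 + 37²)/(-2503) + 632/1125 = (-9 + 1369)*(-1/2503) + 632*(1/1125) = 1360*(-1/2503) + 632/1125 = -1360/2503 + 632/1125 = 51896/2815875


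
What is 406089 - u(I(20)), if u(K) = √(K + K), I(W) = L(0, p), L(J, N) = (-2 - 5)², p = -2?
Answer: 406089 - 7*√2 ≈ 4.0608e+5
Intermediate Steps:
L(J, N) = 49 (L(J, N) = (-7)² = 49)
I(W) = 49
u(K) = √2*√K (u(K) = √(2*K) = √2*√K)
406089 - u(I(20)) = 406089 - √2*√49 = 406089 - √2*7 = 406089 - 7*√2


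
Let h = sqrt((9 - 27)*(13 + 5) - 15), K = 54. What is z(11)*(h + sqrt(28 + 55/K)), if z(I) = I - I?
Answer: 0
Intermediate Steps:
z(I) = 0
h = I*sqrt(339) (h = sqrt(-18*18 - 15) = sqrt(-324 - 15) = sqrt(-339) = I*sqrt(339) ≈ 18.412*I)
z(11)*(h + sqrt(28 + 55/K)) = 0*(I*sqrt(339) + sqrt(28 + 55/54)) = 0*(I*sqrt(339) + sqrt(1567/54)) = 0*(I*sqrt(339) + sqrt(9402)/18) = 0*(sqrt(9402)/18 + I*sqrt(339)) = 0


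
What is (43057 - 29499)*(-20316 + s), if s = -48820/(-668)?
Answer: -45833727386/167 ≈ -2.7445e+8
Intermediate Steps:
s = 12205/167 (s = -48820*(-1/668) = 12205/167 ≈ 73.084)
(43057 - 29499)*(-20316 + s) = (43057 - 29499)*(-20316 + 12205/167) = 13558*(-3380567/167) = -45833727386/167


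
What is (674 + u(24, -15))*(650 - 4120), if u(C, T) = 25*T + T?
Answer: -985480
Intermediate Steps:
u(C, T) = 26*T
(674 + u(24, -15))*(650 - 4120) = (674 + 26*(-15))*(650 - 4120) = (674 - 390)*(-3470) = 284*(-3470) = -985480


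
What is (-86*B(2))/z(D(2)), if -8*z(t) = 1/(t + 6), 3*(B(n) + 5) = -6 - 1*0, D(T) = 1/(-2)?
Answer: -26488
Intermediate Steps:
D(T) = -½
B(n) = -7 (B(n) = -5 + (-6 - 1*0)/3 = -5 + (-6 + 0)/3 = -5 + (⅓)*(-6) = -5 - 2 = -7)
z(t) = -1/(8*(6 + t)) (z(t) = -1/(8*(t + 6)) = -1/(8*(6 + t)))
(-86*B(2))/z(D(2)) = (-86*(-7))/((-1/(48 + 8*(-½)))) = 602/((-1/(48 - 4))) = 602/((-1/44)) = 602/((-1*1/44)) = 602/(-1/44) = 602*(-44) = -26488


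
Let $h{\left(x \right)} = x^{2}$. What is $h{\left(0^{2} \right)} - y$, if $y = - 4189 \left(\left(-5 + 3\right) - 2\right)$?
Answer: $-16756$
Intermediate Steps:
$y = 16756$ ($y = - 4189 \left(-2 - 2\right) = \left(-4189\right) \left(-4\right) = 16756$)
$h{\left(0^{2} \right)} - y = \left(0^{2}\right)^{2} - 16756 = 0^{2} - 16756 = 0 - 16756 = -16756$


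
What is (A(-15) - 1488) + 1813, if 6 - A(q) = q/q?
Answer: 330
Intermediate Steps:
A(q) = 5 (A(q) = 6 - q/q = 6 - 1*1 = 6 - 1 = 5)
(A(-15) - 1488) + 1813 = (5 - 1488) + 1813 = -1483 + 1813 = 330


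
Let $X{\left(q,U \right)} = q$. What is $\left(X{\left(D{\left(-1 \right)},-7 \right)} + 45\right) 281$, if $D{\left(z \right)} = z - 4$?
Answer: $11240$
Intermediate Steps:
$D{\left(z \right)} = -4 + z$
$\left(X{\left(D{\left(-1 \right)},-7 \right)} + 45\right) 281 = \left(\left(-4 - 1\right) + 45\right) 281 = \left(-5 + 45\right) 281 = 40 \cdot 281 = 11240$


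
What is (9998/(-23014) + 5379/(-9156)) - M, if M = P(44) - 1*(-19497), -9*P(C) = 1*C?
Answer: -6161277908147/316074276 ≈ -19493.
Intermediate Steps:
P(C) = -C/9
M = 175429/9 (M = -⅑*44 - 1*(-19497) = -44/9 + 19497 = 175429/9 ≈ 19492.)
(9998/(-23014) + 5379/(-9156)) - M = (9998/(-23014) + 5379/(-9156)) - 1*175429/9 = (9998*(-1/23014) + 5379*(-1/9156)) - 175429/9 = (-4999/11507 - 1793/3052) - 175429/9 = -35888999/35119364 - 175429/9 = -6161277908147/316074276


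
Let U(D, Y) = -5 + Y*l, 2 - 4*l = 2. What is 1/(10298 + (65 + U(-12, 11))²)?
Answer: 1/13898 ≈ 7.1953e-5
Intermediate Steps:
l = 0 (l = ½ - ¼*2 = ½ - ½ = 0)
U(D, Y) = -5 (U(D, Y) = -5 + Y*0 = -5 + 0 = -5)
1/(10298 + (65 + U(-12, 11))²) = 1/(10298 + (65 - 5)²) = 1/(10298 + 60²) = 1/(10298 + 3600) = 1/13898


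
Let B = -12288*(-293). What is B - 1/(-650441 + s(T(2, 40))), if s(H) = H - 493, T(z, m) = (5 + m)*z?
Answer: 2343288324097/650844 ≈ 3.6004e+6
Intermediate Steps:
T(z, m) = z*(5 + m)
B = 3600384 (B = -3072*(-1172) = 3600384)
s(H) = -493 + H
B - 1/(-650441 + s(T(2, 40))) = 3600384 - 1/(-650441 + (-493 + 2*(5 + 40))) = 3600384 - 1/(-650441 + (-493 + 2*45)) = 3600384 - 1/(-650441 + (-493 + 90)) = 3600384 - 1/(-650441 - 403) = 3600384 - 1/(-650844) = 3600384 - 1*(-1/650844) = 3600384 + 1/650844 = 2343288324097/650844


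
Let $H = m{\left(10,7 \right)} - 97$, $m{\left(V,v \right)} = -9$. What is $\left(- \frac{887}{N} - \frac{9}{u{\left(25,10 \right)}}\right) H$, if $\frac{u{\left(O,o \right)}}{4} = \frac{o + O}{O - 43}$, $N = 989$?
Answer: $- \frac{955007}{34615} \approx -27.589$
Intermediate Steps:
$u{\left(O,o \right)} = \frac{4 \left(O + o\right)}{-43 + O}$ ($u{\left(O,o \right)} = 4 \frac{o + O}{O - 43} = 4 \frac{O + o}{-43 + O} = \frac{4 \left(O + o\right)}{-43 + O}$)
$H = -106$ ($H = -9 - 97 = -106$)
$\left(- \frac{887}{N} - \frac{9}{u{\left(25,10 \right)}}\right) H = \left(- \frac{887}{989} - \frac{9}{4 \frac{1}{-43 + 25} \left(25 + 10\right)}\right) \left(-106\right) = \left(\left(-887\right) \frac{1}{989} - \frac{9}{4 \frac{1}{-18} \cdot 35}\right) \left(-106\right) = \left(- \frac{887}{989} - \frac{9}{4 \left(- \frac{1}{18}\right) 35}\right) \left(-106\right) = \left(- \frac{887}{989} - \frac{9}{- \frac{70}{9}}\right) \left(-106\right) = \left(- \frac{887}{989} - - \frac{81}{70}\right) \left(-106\right) = \left(- \frac{887}{989} + \frac{81}{70}\right) \left(-106\right) = \frac{18019}{69230} \left(-106\right) = - \frac{955007}{34615}$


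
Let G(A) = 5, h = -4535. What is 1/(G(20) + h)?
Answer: -1/4530 ≈ -0.00022075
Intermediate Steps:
1/(G(20) + h) = 1/(5 - 4535) = 1/(-4530) = -1/4530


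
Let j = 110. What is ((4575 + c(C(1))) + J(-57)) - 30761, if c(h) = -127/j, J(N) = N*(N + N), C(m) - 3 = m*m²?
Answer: -2165807/110 ≈ -19689.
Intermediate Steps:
C(m) = 3 + m³ (C(m) = 3 + m*m² = 3 + m³)
J(N) = 2*N² (J(N) = N*(2*N) = 2*N²)
c(h) = -127/110
((4575 + c(C(1))) + J(-57)) - 30761 = ((4575 - 127/110) + 2*(-57)²) - 30761 = (503123/110 + 2*3249) - 30761 = (503123/110 + 6498) - 30761 = 1217903/110 - 30761 = -2165807/110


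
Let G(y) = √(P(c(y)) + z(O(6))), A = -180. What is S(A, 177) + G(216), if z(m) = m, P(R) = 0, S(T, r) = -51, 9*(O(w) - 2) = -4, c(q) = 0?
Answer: -51 + √14/3 ≈ -49.753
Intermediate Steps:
O(w) = 14/9 (O(w) = 2 + (⅑)*(-4) = 2 - 4/9 = 14/9)
G(y) = √14/3 (G(y) = √(0 + 14/9) = √(14/9) = √14/3)
S(A, 177) + G(216) = -51 + √14/3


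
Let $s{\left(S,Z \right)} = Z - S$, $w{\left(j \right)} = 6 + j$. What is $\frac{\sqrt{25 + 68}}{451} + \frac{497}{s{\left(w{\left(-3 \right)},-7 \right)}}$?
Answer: $- \frac{497}{10} + \frac{\sqrt{93}}{451} \approx -49.679$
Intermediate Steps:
$\frac{\sqrt{25 + 68}}{451} + \frac{497}{s{\left(w{\left(-3 \right)},-7 \right)}} = \frac{\sqrt{25 + 68}}{451} + \frac{497}{-7 - \left(6 - 3\right)} = \sqrt{93} \cdot \frac{1}{451} + \frac{497}{-7 - 3} = \frac{\sqrt{93}}{451} + \frac{497}{-7 - 3} = \frac{\sqrt{93}}{451} + \frac{497}{-10} = \frac{\sqrt{93}}{451} + 497 \left(- \frac{1}{10}\right) = \frac{\sqrt{93}}{451} - \frac{497}{10} = - \frac{497}{10} + \frac{\sqrt{93}}{451}$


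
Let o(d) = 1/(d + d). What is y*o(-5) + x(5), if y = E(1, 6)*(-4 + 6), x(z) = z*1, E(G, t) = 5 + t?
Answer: 14/5 ≈ 2.8000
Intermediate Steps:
x(z) = z
o(d) = 1/(2*d)
y = 22 (y = (5 + 6)*(-4 + 6) = 11*2 = 22)
y*o(-5) + x(5) = 22*((1/2)/(-5)) + 5 = 22*((1/2)*(-1/5)) + 5 = 22*(-1/10) + 5 = -11/5 + 5 = 14/5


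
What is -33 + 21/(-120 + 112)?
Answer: -285/8 ≈ -35.625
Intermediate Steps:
-33 + 21/(-120 + 112) = -33 + 21/(-8) = -33 - ⅛*21 = -33 - 21/8 = -285/8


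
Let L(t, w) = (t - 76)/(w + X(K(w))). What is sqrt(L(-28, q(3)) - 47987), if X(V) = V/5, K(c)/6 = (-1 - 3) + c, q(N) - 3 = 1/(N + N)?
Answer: I*sqrt(48035) ≈ 219.17*I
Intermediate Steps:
q(N) = 3 + 1/(2*N) (q(N) = 3 + 1/(N + N) = 3 + 1/(2*N))
K(c) = -24 + 6*c (K(c) = 6*((-1 - 3) + c) = 6*(-4 + c) = -24 + 6*c)
X(V) = V/5 (X(V) = V*(1/5) = V/5)
L(t, w) = (-76 + t)/(-24/5 + 11*w/5) (L(t, w) = (t - 76)/(w + (-24 + 6*w)/5) = (-76 + t)/(w + (-24/5 + 6*w/5)) = (-76 + t)/(-24/5 + 11*w/5))
sqrt(L(-28, q(3)) - 47987) = sqrt(5*(-76 - 28)/(-24 + 11*(3 + (1/2)/3)) - 47987) = sqrt(5*(-104)/(-24 + 11*(3 + (1/2)*(1/3))) - 47987) = sqrt(5*(-104)/(-24 + 11*(3 + 1/6)) - 47987) = sqrt(5*(-104)/(-24 + 11*(19/6)) - 47987) = sqrt(5*(-104)/(-24 + 209/6) - 47987) = sqrt(5*(-104)/(65/6) - 47987) = sqrt(5*(6/65)*(-104) - 47987) = sqrt(-48 - 47987) = sqrt(-48035) = I*sqrt(48035)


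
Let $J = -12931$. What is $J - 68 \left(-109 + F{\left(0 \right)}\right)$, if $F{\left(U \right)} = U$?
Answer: $-5519$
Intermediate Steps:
$J - 68 \left(-109 + F{\left(0 \right)}\right) = -12931 - 68 \left(-109 + 0\right) = -12931 - 68 \left(-109\right) = -12931 - -7412 = -12931 + 7412 = -5519$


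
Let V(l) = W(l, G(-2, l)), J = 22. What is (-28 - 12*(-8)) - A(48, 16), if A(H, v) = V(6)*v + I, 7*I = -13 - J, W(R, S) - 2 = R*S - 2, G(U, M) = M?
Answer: -503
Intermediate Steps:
W(R, S) = R*S (W(R, S) = 2 + (R*S - 2) = 2 + (-2 + R*S) = R*S)
V(l) = l² (V(l) = l*l = l²)
I = -5 (I = (-13 - 1*22)/7 = (-13 - 22)/7 = (⅐)*(-35) = -5)
A(H, v) = -5 + 36*v (A(H, v) = 6²*v - 5 = 36*v - 5 = -5 + 36*v)
(-28 - 12*(-8)) - A(48, 16) = (-28 - 12*(-8)) - (-5 + 36*16) = (-28 + 96) - (-5 + 576) = 68 - 1*571 = 68 - 571 = -503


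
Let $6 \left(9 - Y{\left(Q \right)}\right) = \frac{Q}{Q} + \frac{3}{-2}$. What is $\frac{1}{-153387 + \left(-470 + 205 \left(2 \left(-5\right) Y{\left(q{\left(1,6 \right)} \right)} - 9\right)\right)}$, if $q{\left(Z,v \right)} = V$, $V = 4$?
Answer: $- \frac{6}{1045937} \approx -5.7365 \cdot 10^{-6}$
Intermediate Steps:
$q{\left(Z,v \right)} = 4$
$Y{\left(Q \right)} = \frac{109}{12}$ ($Y{\left(Q \right)} = 9 - \frac{\frac{Q}{Q} + \frac{3}{-2}}{6} = 9 - \frac{1 + 3 \left(- \frac{1}{2}\right)}{6} = 9 - \frac{1 - \frac{3}{2}}{6} = 9 - - \frac{1}{12} = 9 + \frac{1}{12} = \frac{109}{12}$)
$\frac{1}{-153387 + \left(-470 + 205 \left(2 \left(-5\right) Y{\left(q{\left(1,6 \right)} \right)} - 9\right)\right)} = \frac{1}{-153387 + \left(-470 + 205 \left(2 \left(-5\right) \frac{109}{12} - 9\right)\right)} = \frac{1}{-153387 + \left(-470 + 205 \left(\left(-10\right) \frac{109}{12} - 9\right)\right)} = \frac{1}{-153387 + \left(-470 + 205 \left(- \frac{545}{6} - 9\right)\right)} = \frac{1}{-153387 + \left(-470 + 205 \left(- \frac{599}{6}\right)\right)} = \frac{1}{-153387 - \frac{125615}{6}} = \frac{1}{- \frac{1045937}{6}} = - \frac{6}{1045937}$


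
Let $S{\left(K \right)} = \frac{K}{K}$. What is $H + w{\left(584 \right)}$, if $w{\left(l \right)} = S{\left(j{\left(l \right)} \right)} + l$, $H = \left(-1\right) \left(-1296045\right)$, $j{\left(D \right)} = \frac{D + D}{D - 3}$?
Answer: $1296630$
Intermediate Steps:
$j{\left(D \right)} = \frac{2 D}{-3 + D}$
$S{\left(K \right)} = 1$
$H = 1296045$
$w{\left(l \right)} = 1 + l$
$H + w{\left(584 \right)} = 1296045 + \left(1 + 584\right) = 1296045 + 585 = 1296630$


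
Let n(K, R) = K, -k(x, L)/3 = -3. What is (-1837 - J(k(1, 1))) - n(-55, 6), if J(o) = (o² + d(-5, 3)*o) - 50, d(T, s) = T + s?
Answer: -1795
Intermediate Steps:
k(x, L) = 9 (k(x, L) = -3*(-3) = 9)
J(o) = -50 + o² - 2*o (J(o) = (o² + (-5 + 3)*o) - 50 = (o² - 2*o) - 50 = -50 + o² - 2*o)
(-1837 - J(k(1, 1))) - n(-55, 6) = (-1837 - (-50 + 9² - 2*9)) - 1*(-55) = (-1837 - (-50 + 81 - 18)) + 55 = (-1837 - 1*13) + 55 = (-1837 - 13) + 55 = -1850 + 55 = -1795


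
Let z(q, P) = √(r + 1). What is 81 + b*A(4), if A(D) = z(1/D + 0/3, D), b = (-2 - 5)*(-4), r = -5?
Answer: 81 + 56*I ≈ 81.0 + 56.0*I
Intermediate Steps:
z(q, P) = 2*I (z(q, P) = √(-5 + 1) = √(-4) = 2*I)
b = 28 (b = -7*(-4) = 28)
A(D) = 2*I
81 + b*A(4) = 81 + 28*(2*I) = 81 + 56*I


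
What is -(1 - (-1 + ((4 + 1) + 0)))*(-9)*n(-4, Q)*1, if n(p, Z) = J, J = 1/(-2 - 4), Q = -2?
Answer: 9/2 ≈ 4.5000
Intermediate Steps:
J = -⅙ (J = 1/(-6) = -⅙ ≈ -0.16667)
n(p, Z) = -⅙
-(1 - (-1 + ((4 + 1) + 0)))*(-9)*n(-4, Q)*1 = -(1 - (-1 + ((4 + 1) + 0)))*(-9)*(-1)/6*1 = -(1 - (-1 + (5 + 0)))*(-9)*(-1)/6*1 = -(1 - (-1 + 5))*(-9)*(-1)/6*1 = -(1 - 1*4)*(-9)*(-1)/6*1 = -(1 - 4)*(-9)*(-1)/6*1 = -(-3*(-9))*(-1)/6*1 = -27*(-1)/6*1 = -1*(-9/2)*1 = (9/2)*1 = 9/2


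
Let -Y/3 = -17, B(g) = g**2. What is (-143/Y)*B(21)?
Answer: -21021/17 ≈ -1236.5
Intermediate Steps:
Y = 51 (Y = -3*(-17) = 51)
(-143/Y)*B(21) = -143/51*21**2 = -143*1/51*441 = -143/51*441 = -21021/17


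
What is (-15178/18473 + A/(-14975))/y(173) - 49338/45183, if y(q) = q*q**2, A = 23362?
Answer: -23556081029086321186/21572296420292774975 ≈ -1.0920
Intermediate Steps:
y(q) = q**3
(-15178/18473 + A/(-14975))/y(173) - 49338/45183 = (-15178/18473 + 23362/(-14975))/(173**3) - 49338/45183 = (-15178*1/18473 + 23362*(-1/14975))/5177717 - 49338*1/45183 = (-15178/18473 - 23362/14975)*(1/5177717) - 16446/15061 = -658856776/276633175*1/5177717 - 16446/15061 = -658856776/1432328292961475 - 16446/15061 = -23556081029086321186/21572296420292774975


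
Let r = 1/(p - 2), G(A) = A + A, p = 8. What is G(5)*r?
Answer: 5/3 ≈ 1.6667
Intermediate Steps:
G(A) = 2*A
r = ⅙ (r = 1/(8 - 2) = 1/6 = ⅙ ≈ 0.16667)
G(5)*r = (2*5)*(⅙) = 10*(⅙) = 5/3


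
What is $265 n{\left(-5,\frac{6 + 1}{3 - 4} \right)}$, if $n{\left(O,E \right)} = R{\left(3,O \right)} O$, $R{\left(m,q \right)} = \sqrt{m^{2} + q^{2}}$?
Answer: $- 1325 \sqrt{34} \approx -7726.0$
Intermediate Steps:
$n{\left(O,E \right)} = O \sqrt{9 + O^{2}}$ ($n{\left(O,E \right)} = \sqrt{3^{2} + O^{2}} O = \sqrt{9 + O^{2}} O = O \sqrt{9 + O^{2}}$)
$265 n{\left(-5,\frac{6 + 1}{3 - 4} \right)} = 265 \left(- 5 \sqrt{9 + \left(-5\right)^{2}}\right) = 265 \left(- 5 \sqrt{9 + 25}\right) = 265 \left(- 5 \sqrt{34}\right) = - 1325 \sqrt{34}$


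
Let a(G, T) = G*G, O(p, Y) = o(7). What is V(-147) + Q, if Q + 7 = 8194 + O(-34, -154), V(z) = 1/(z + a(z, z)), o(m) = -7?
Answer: 175559161/21462 ≈ 8180.0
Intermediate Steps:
O(p, Y) = -7
a(G, T) = G**2
V(z) = 1/(z + z**2)
Q = 8180 (Q = -7 + (8194 - 7) = -7 + 8187 = 8180)
V(-147) + Q = 1/((-147)*(1 - 147)) + 8180 = -1/147/(-146) + 8180 = -1/147*(-1/146) + 8180 = 1/21462 + 8180 = 175559161/21462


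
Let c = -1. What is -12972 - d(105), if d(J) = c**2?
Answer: -12973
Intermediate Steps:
d(J) = 1 (d(J) = (-1)**2 = 1)
-12972 - d(105) = -12972 - 1*1 = -12972 - 1 = -12973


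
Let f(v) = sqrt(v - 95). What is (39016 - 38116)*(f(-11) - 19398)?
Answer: -17458200 + 900*I*sqrt(106) ≈ -1.7458e+7 + 9266.1*I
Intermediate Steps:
f(v) = sqrt(-95 + v)
(39016 - 38116)*(f(-11) - 19398) = (39016 - 38116)*(sqrt(-95 - 11) - 19398) = 900*(sqrt(-106) - 19398) = 900*(I*sqrt(106) - 19398) = 900*(-19398 + I*sqrt(106)) = -17458200 + 900*I*sqrt(106)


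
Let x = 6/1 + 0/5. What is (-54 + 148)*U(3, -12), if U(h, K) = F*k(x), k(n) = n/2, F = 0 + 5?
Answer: 1410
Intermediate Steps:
x = 6 (x = 6*1 + 0*(1/5) = 6 + 0 = 6)
F = 5
k(n) = n/2 (k(n) = n*(1/2) = n/2)
U(h, K) = 15 (U(h, K) = 5*((1/2)*6) = 5*3 = 15)
(-54 + 148)*U(3, -12) = (-54 + 148)*15 = 94*15 = 1410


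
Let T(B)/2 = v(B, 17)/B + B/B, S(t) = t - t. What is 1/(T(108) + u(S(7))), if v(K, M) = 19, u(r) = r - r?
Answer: 54/127 ≈ 0.42520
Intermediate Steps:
S(t) = 0
u(r) = 0
T(B) = 2 + 38/B (T(B) = 2*(19/B + B/B) = 2*(19/B + 1) = 2*(1 + 19/B) = 2 + 38/B)
1/(T(108) + u(S(7))) = 1/((2 + 38/108) + 0) = 1/((2 + 38*(1/108)) + 0) = 1/((2 + 19/54) + 0) = 1/(127/54 + 0) = 1/(127/54) = 54/127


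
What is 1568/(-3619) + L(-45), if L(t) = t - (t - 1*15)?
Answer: 7531/517 ≈ 14.567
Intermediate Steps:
L(t) = 15 (L(t) = t - (t - 15) = t - (-15 + t) = t + (15 - t) = 15)
1568/(-3619) + L(-45) = 1568/(-3619) + 15 = 1568*(-1/3619) + 15 = -224/517 + 15 = 7531/517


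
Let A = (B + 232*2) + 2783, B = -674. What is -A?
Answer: -2573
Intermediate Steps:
A = 2573 (A = (-674 + 232*2) + 2783 = (-674 + 464) + 2783 = -210 + 2783 = 2573)
-A = -1*2573 = -2573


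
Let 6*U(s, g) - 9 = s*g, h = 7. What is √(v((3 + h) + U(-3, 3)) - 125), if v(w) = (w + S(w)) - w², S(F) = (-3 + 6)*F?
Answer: I*√185 ≈ 13.601*I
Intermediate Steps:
U(s, g) = 3/2 + g*s/6 (U(s, g) = 3/2 + (s*g)/6 = 3/2 + (g*s)/6 = 3/2 + g*s/6)
S(F) = 3*F
v(w) = -w² + 4*w (v(w) = (w + 3*w) - w² = 4*w - w² = -w² + 4*w)
√(v((3 + h) + U(-3, 3)) - 125) = √(((3 + 7) + (3/2 + (⅙)*3*(-3)))*(4 - ((3 + 7) + (3/2 + (⅙)*3*(-3)))) - 125) = √((10 + (3/2 - 3/2))*(4 - (10 + (3/2 - 3/2))) - 125) = √((10 + 0)*(4 - (10 + 0)) - 125) = √(10*(4 - 1*10) - 125) = √(10*(4 - 10) - 125) = √(10*(-6) - 125) = √(-60 - 125) = √(-185) = I*√185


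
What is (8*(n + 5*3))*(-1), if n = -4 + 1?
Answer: -96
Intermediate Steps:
n = -3
(8*(n + 5*3))*(-1) = (8*(-3 + 5*3))*(-1) = (8*(-3 + 15))*(-1) = (8*12)*(-1) = 96*(-1) = -96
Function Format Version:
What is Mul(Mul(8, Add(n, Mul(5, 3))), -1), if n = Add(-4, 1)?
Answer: -96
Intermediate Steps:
n = -3
Mul(Mul(8, Add(n, Mul(5, 3))), -1) = Mul(Mul(8, Add(-3, Mul(5, 3))), -1) = Mul(Mul(8, Add(-3, 15)), -1) = Mul(Mul(8, 12), -1) = Mul(96, -1) = -96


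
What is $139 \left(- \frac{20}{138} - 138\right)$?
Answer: $- \frac{1324948}{69} \approx -19202.0$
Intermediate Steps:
$139 \left(- \frac{20}{138} - 138\right) = 139 \left(\left(-20\right) \frac{1}{138} - 138\right) = 139 \left(- \frac{10}{69} - 138\right) = 139 \left(- \frac{9532}{69}\right) = - \frac{1324948}{69}$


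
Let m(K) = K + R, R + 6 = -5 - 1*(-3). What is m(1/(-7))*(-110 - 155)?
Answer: 15105/7 ≈ 2157.9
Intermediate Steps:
R = -8 (R = -6 + (-5 - 1*(-3)) = -6 + (-5 + 3) = -6 - 2 = -8)
m(K) = -8 + K (m(K) = K - 8 = -8 + K)
m(1/(-7))*(-110 - 155) = (-8 + 1/(-7))*(-110 - 155) = (-8 - ⅐)*(-265) = -57/7*(-265) = 15105/7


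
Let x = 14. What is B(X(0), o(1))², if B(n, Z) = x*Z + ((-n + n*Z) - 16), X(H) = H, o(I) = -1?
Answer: 900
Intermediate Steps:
B(n, Z) = -16 - n + 14*Z + Z*n (B(n, Z) = 14*Z + ((-n + n*Z) - 16) = 14*Z + ((-n + Z*n) - 16) = 14*Z + (-16 - n + Z*n) = -16 - n + 14*Z + Z*n)
B(X(0), o(1))² = (-16 - 1*0 + 14*(-1) - 1*0)² = (-16 + 0 - 14 + 0)² = (-30)² = 900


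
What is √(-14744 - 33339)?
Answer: I*√48083 ≈ 219.28*I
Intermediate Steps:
√(-14744 - 33339) = √(-48083) = I*√48083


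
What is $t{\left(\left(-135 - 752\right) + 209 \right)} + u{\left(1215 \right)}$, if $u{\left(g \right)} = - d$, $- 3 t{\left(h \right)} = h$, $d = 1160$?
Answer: $-934$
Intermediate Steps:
$t{\left(h \right)} = - \frac{h}{3}$
$u{\left(g \right)} = -1160$ ($u{\left(g \right)} = \left(-1\right) 1160 = -1160$)
$t{\left(\left(-135 - 752\right) + 209 \right)} + u{\left(1215 \right)} = - \frac{\left(-135 - 752\right) + 209}{3} - 1160 = - \frac{-887 + 209}{3} - 1160 = \left(- \frac{1}{3}\right) \left(-678\right) - 1160 = 226 - 1160 = -934$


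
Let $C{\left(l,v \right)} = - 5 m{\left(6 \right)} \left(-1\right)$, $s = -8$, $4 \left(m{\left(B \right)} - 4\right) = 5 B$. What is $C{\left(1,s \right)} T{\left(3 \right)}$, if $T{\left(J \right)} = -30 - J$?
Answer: $- \frac{3795}{2} \approx -1897.5$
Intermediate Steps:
$m{\left(B \right)} = 4 + \frac{5 B}{4}$
$C{\left(l,v \right)} = \frac{115}{2}$ ($C{\left(l,v \right)} = - 5 \left(4 + \frac{5}{4} \cdot 6\right) \left(-1\right) = - 5 \left(4 + \frac{15}{2}\right) \left(-1\right) = \left(-5\right) \frac{23}{2} \left(-1\right) = \left(- \frac{115}{2}\right) \left(-1\right) = \frac{115}{2}$)
$C{\left(1,s \right)} T{\left(3 \right)} = \frac{115 \left(-30 - 3\right)}{2} = \frac{115}{2} \left(-33\right) = - \frac{3795}{2}$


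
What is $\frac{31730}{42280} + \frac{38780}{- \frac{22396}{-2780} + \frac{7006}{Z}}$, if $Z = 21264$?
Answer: $\frac{173107142240867}{37425744412} \approx 4625.4$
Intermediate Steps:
$\frac{31730}{42280} + \frac{38780}{- \frac{22396}{-2780} + \frac{7006}{Z}} = \frac{31730}{42280} + \frac{38780}{- \frac{22396}{-2780} + \frac{7006}{21264}} = 31730 \cdot \frac{1}{42280} + \frac{38780}{\left(-22396\right) \left(- \frac{1}{2780}\right) + 7006 \cdot \frac{1}{21264}} = \frac{3173}{4228} + \frac{38780}{\frac{5599}{695} + \frac{3503}{10632}} = \frac{3173}{4228} + \frac{38780}{\frac{61963153}{7389240}} = \frac{3173}{4228} + 38780 \cdot \frac{7389240}{61963153} = \frac{3173}{4228} + \frac{40936389600}{8851879} = \frac{173107142240867}{37425744412}$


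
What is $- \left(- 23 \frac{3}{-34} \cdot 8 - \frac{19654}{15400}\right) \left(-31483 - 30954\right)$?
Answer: $\frac{122260449617}{130900} \approx 9.34 \cdot 10^{5}$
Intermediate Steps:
$- \left(- 23 \frac{3}{-34} \cdot 8 - \frac{19654}{15400}\right) \left(-31483 - 30954\right) = - \left(- 23 \cdot 3 \left(- \frac{1}{34}\right) 8 - \frac{9827}{7700}\right) \left(-62437\right) = - \left(\left(-23\right) \left(- \frac{3}{34}\right) 8 - \frac{9827}{7700}\right) \left(-62437\right) = - \left(\frac{69}{34} \cdot 8 - \frac{9827}{7700}\right) \left(-62437\right) = - \left(\frac{276}{17} - \frac{9827}{7700}\right) \left(-62437\right) = - \frac{1958141 \left(-62437\right)}{130900} = \left(-1\right) \left(- \frac{122260449617}{130900}\right) = \frac{122260449617}{130900}$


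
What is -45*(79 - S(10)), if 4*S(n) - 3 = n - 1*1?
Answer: -3420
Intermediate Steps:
S(n) = ½ + n/4 (S(n) = ¾ + (n - 1*1)/4 = ¾ + (n - 1)/4 = ¾ + (-1 + n)/4 = ¾ + (-¼ + n/4) = ½ + n/4)
-45*(79 - S(10)) = -45*(79 - (½ + (¼)*10)) = -45*(79 - (½ + 5/2)) = -45*(79 - 1*3) = -45*(79 - 3) = -45*76 = -3420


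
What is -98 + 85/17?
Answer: -93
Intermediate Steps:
-98 + 85/17 = -98 + (1/17)*85 = -98 + 5 = -93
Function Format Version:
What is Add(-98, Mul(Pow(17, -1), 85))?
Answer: -93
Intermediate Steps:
Add(-98, Mul(Pow(17, -1), 85)) = Add(-98, Mul(Rational(1, 17), 85)) = Add(-98, 5) = -93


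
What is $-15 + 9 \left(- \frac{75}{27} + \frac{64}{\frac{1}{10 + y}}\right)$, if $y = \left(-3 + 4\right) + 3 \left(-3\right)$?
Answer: $1112$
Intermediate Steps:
$y = -8$ ($y = 1 - 9 = -8$)
$-15 + 9 \left(- \frac{75}{27} + \frac{64}{\frac{1}{10 + y}}\right) = -15 + 9 \left(- \frac{75}{27} + \frac{64}{\frac{1}{10 - 8}}\right) = -15 + 9 \left(\left(-75\right) \frac{1}{27} + \frac{64}{\frac{1}{2}}\right) = -15 + 9 \left(- \frac{25}{9} + 64 \frac{1}{\frac{1}{2}}\right) = -15 + 9 \left(- \frac{25}{9} + 64 \cdot 2\right) = -15 + 9 \left(- \frac{25}{9} + 128\right) = -15 + 9 \cdot \frac{1127}{9} = -15 + 1127 = 1112$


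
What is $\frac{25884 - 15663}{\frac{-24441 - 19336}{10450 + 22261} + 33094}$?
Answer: $\frac{334339131}{1082494057} \approx 0.30886$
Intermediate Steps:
$\frac{25884 - 15663}{\frac{-24441 - 19336}{10450 + 22261} + 33094} = \frac{10221}{- \frac{43777}{32711} + 33094} = \frac{10221}{\frac{1082494057}{32711}} = 10221 \cdot \frac{32711}{1082494057} = \frac{334339131}{1082494057}$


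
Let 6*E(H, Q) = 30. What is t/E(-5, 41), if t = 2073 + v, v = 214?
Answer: 2287/5 ≈ 457.40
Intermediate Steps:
E(H, Q) = 5 (E(H, Q) = (⅙)*30 = 5)
t = 2287 (t = 2073 + 214 = 2287)
t/E(-5, 41) = 2287/5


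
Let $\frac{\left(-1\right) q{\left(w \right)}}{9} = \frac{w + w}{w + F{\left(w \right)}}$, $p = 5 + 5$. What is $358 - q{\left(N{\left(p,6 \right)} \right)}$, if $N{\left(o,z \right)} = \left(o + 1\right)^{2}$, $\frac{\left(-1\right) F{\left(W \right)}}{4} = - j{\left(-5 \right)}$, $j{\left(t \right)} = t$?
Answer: $\frac{38336}{101} \approx 379.56$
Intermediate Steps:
$p = 10$
$F{\left(W \right)} = -20$ ($F{\left(W \right)} = - 4 \left(\left(-1\right) \left(-5\right)\right) = \left(-4\right) 5 = -20$)
$N{\left(o,z \right)} = \left(1 + o\right)^{2}$
$q{\left(w \right)} = - \frac{18 w}{-20 + w}$ ($q{\left(w \right)} = - 9 \frac{w + w}{w - 20} = - 9 \frac{2 w}{-20 + w} = - \frac{18 w}{-20 + w}$)
$358 - q{\left(N{\left(p,6 \right)} \right)} = 358 - - \frac{18 \left(1 + 10\right)^{2}}{-20 + \left(1 + 10\right)^{2}} = 358 - - \frac{18 \cdot 11^{2}}{-20 + 11^{2}} = 358 - \left(-18\right) 121 \frac{1}{-20 + 121} = 358 - \left(-18\right) 121 \cdot \frac{1}{101} = 358 - - \frac{2178}{101} = 358 + \frac{2178}{101} = \frac{38336}{101}$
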